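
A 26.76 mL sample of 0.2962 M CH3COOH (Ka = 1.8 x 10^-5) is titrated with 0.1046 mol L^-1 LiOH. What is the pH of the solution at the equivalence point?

n(CH3COOH) = 0.2962 x 0.02676 = 0.007926 mol; V(LiOH) at equivalence = 0.007926/0.1046 = 0.07578 L.
At equivalence all the acid is converted to CH3COO-; total volume = 0.02676 + 0.07578 = 0.1025 L, so [CH3COO-] = 0.007926/0.1025 = 0.07730 M.
Kb = Kw/Ka = 1.0e-14 / 1.8 x 10^-5 = 5.56e-10.
[OH^-] = sqrt(Kb x [CH3COO-]) = sqrt(5.56e-10 x 0.07730) = 6.55e-6 M.
pOH = 5.18, so pH = 14.00 - 5.18 = 8.82.

8.82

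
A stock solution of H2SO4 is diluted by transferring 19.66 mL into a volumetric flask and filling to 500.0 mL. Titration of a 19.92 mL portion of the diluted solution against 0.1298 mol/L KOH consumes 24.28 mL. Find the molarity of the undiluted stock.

n(KOH) = 0.1298 x 0.02428 = 0.003152 mol.
n(H2SO4) in the aliquot = 0.003152 x 1/2 = 0.001576 mol.
[diluted H2SO4] = 0.001576 / 0.01992 = 0.07911 M.
Dilution factor = 500.0/19.66 = 25.43, so [stock] = 0.07911 x 25.43 = 2.01 M.

2.01 M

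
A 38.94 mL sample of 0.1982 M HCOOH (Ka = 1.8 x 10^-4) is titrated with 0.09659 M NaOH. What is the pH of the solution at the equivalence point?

8.28

n(HCOOH) = 0.1982 x 0.03894 = 0.007718 mol; V(NaOH) at equivalence = 0.007718/0.09659 = 0.07990 L.
At equivalence all the acid is converted to HCOO-; total volume = 0.03894 + 0.07990 = 0.1188 L, so [HCOO-] = 0.007718/0.1188 = 0.06494 M.
Kb = Kw/Ka = 1.0e-14 / 1.8 x 10^-4 = 5.56e-11.
[OH^-] = sqrt(Kb x [HCOO-]) = sqrt(5.56e-11 x 0.06494) = 1.90e-6 M.
pOH = 5.72, so pH = 14.00 - 5.72 = 8.28.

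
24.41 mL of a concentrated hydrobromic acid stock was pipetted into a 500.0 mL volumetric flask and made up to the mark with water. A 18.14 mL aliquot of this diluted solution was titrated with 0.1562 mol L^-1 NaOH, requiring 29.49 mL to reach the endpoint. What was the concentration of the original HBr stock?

5.20 M

n(NaOH) = 0.1562 x 0.02949 = 0.004606 mol.
n(HBr) in the aliquot = 0.004606 mol.
[diluted HBr] = 0.004606 / 0.01814 = 0.2539 M.
Dilution factor = 500.0/24.41 = 20.48, so [stock] = 0.2539 x 20.48 = 5.20 M.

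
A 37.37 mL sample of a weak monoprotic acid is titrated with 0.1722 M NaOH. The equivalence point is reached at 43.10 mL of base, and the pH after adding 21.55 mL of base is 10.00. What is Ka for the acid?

1.0 x 10^-10

21.55 mL is half of the equivalence volume, so this is the half-equivalence point where [HA] = [A^-].
At half-equivalence pH = pKa, so pKa = 10.00.
Ka = 10^(-10.00) = 1.0 x 10^-10.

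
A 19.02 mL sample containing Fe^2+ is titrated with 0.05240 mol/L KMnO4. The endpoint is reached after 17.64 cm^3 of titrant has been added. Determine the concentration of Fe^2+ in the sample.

n(KMnO4) = 0.05240 x 0.01764 = 0.0009243 mol.
From the balanced equation, 1 mol KMnO4 reacts with 5 mol Fe^2+, so n(Fe^2+) = 0.0009243 x 5/1 = 0.004622 mol.
[Fe^2+] = 0.004622 / 0.01902 L = 0.243 M.

0.243 M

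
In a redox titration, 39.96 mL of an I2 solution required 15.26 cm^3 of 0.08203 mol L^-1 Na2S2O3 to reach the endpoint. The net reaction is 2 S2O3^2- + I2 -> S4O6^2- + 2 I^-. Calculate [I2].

0.0157 M

n(Na2S2O3) = 0.08203 x 0.01526 = 0.001252 mol.
From the balanced equation, 2 mol Na2S2O3 reacts with 1 mol I2, so n(I2) = 0.001252 x 1/2 = 0.0006259 mol.
[I2] = 0.0006259 / 0.03996 L = 0.0157 M.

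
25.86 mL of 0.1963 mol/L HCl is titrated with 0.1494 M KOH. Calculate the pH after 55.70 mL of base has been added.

n(acid) = 0.1963 x 0.02586 = 0.005076 mol; n(KOH) added = 0.1494 x 0.05570 = 0.008322 mol.
Base is in excess by 0.008322 - 0.005076 = 0.003245 mol in a total volume of 0.08156 L.
[OH^-] = 0.003245/0.08156 = 0.03979 M, so pOH = 1.40 and pH = 14.00 - 1.40 = 12.60.

12.60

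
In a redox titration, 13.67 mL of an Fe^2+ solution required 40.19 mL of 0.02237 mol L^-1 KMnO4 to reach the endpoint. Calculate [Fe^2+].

n(KMnO4) = 0.02237 x 0.04019 = 0.0008991 mol.
From the balanced equation, 1 mol KMnO4 reacts with 5 mol Fe^2+, so n(Fe^2+) = 0.0008991 x 5/1 = 0.004495 mol.
[Fe^2+] = 0.004495 / 0.01367 L = 0.329 M.

0.329 M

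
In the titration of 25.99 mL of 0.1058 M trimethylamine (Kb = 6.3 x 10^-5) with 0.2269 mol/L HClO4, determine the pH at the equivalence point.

n((CH3)3N) = 0.1058 x 0.02599 = 0.002750 mol; V(HClO4) at equivalence = 0.002750/0.2269 = 0.01212 L.
At equivalence the base is fully converted to (CH3)3NH+; total volume = 0.03811 L, so [(CH3)3NH+] = 0.002750/0.03811 = 0.07216 M.
Ka((CH3)3NH+) = Kw/Kb = 1.0e-14 / 6.3 x 10^-5 = 1.59e-10.
[H^+] = sqrt(Ka x [(CH3)3NH+]) = sqrt(1.59e-10 x 0.07216) = 3.38e-6 M.
pH = -log(3.38e-6) = 5.47.

5.47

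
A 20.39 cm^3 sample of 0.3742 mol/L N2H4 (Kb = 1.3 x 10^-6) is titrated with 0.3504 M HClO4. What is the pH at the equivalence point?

n(N2H4) = 0.3742 x 0.02039 = 0.007630 mol; V(HClO4) at equivalence = 0.007630/0.3504 = 0.02177 L.
At equivalence the base is fully converted to N2H5+; total volume = 0.04216 L, so [N2H5+] = 0.007630/0.04216 = 0.1810 M.
Ka(N2H5+) = Kw/Kb = 1.0e-14 / 1.3 x 10^-6 = 7.69e-9.
[H^+] = sqrt(Ka x [N2H5+]) = sqrt(7.69e-9 x 0.1810) = 3.73e-5 M.
pH = -log(3.73e-5) = 4.43.

4.43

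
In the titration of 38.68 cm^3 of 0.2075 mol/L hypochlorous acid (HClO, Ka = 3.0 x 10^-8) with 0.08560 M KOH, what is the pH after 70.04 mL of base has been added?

7.99

Initial n(HClO) = 0.2075 x 0.03868 = 0.008026 mol.
n(KOH) added = 0.08560 x 0.07004 = 0.005995 mol, converting that many moles of HClO to ClO-.
Remaining n(HClO) = 0.002031 mol; n(ClO-) = 0.005995 mol.
By Henderson-Hasselbalch, pH = pKa + log([A^-]/[HA]) = 7.52 + log(0.005995/0.002031) = 7.52 + (+0.47) = 7.99.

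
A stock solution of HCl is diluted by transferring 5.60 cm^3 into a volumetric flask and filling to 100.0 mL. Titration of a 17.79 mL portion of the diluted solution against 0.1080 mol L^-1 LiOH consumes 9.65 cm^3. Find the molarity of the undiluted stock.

1.05 M

n(LiOH) = 0.1080 x 0.009650 = 0.001042 mol.
n(HCl) in the aliquot = 0.001042 mol.
[diluted HCl] = 0.001042 / 0.01779 = 0.05858 M.
Dilution factor = 100.0/5.600 = 17.86, so [stock] = 0.05858 x 17.86 = 1.05 M.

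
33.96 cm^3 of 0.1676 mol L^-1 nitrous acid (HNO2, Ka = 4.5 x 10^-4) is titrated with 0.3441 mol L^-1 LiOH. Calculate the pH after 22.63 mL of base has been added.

n(acid) = 0.1676 x 0.03396 = 0.005692 mol; n(LiOH) added = 0.3441 x 0.02263 = 0.007787 mol.
Base is in excess by 0.007787 - 0.005692 = 0.002095 mol in a total volume of 0.05659 L.
[OH^-] = 0.002095/0.05659 = 0.03703 M, so pOH = 1.43 and pH = 14.00 - 1.43 = 12.57.

12.57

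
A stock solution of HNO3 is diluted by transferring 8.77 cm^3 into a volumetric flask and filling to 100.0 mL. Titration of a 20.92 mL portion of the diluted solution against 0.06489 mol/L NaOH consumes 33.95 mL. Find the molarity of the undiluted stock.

n(NaOH) = 0.06489 x 0.03395 = 0.002203 mol.
n(HNO3) in the aliquot = 0.002203 mol.
[diluted HNO3] = 0.002203 / 0.02092 = 0.1053 M.
Dilution factor = 100.0/8.770 = 11.40, so [stock] = 0.1053 x 11.40 = 1.20 M.

1.20 M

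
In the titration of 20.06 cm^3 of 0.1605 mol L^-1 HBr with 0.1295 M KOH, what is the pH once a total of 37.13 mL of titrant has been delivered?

12.44

n(acid) = 0.1605 x 0.02006 = 0.003220 mol; n(KOH) added = 0.1295 x 0.03713 = 0.004808 mol.
Base is in excess by 0.004808 - 0.003220 = 0.001589 mol in a total volume of 0.05719 L.
[OH^-] = 0.001589/0.05719 = 0.02778 M, so pOH = 1.56 and pH = 14.00 - 1.56 = 12.44.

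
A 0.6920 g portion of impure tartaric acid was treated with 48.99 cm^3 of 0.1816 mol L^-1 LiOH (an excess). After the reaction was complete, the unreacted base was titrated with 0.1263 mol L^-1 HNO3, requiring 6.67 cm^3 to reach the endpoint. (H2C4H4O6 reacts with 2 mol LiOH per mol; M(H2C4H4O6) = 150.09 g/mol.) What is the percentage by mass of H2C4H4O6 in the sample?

Total n(LiOH) added = 0.1816 x 0.04899 = 0.008897 mol.
n(HNO3) used = 0.1263 x 0.006670 = 0.0008424 mol, which equals the excess n(LiOH).
So n(LiOH) consumed by the sample = 0.008897 - 0.0008424 = 0.008054 mol.
n(H2C4H4O6) = 0.008054 / 2 = 0.004027 mol.
mass H2C4H4O6 = 0.004027 x 150.09 = 0.6044 g, so %H2C4H4O6 = 0.6044/0.6920 x 100 = 87.3%.

87.3%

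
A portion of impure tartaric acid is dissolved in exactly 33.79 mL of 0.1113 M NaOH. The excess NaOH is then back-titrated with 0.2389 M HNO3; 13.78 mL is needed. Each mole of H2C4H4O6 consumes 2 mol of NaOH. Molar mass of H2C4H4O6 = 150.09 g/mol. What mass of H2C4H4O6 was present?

Total n(NaOH) added = 0.1113 x 0.03379 = 0.003761 mol.
n(HNO3) used = 0.2389 x 0.01378 = 0.003292 mol, which equals the excess n(NaOH).
So n(NaOH) consumed by the sample = 0.003761 - 0.003292 = 0.0004688 mol.
n(H2C4H4O6) = 0.0004688 / 2 = 0.0002344 mol.
mass = 0.0002344 mol x 150.09 g/mol = 0.0352 g.

0.0352 g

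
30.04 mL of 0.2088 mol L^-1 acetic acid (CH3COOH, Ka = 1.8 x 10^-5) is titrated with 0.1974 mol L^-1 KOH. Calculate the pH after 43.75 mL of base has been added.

n(acid) = 0.2088 x 0.03004 = 0.006272 mol; n(KOH) added = 0.1974 x 0.04375 = 0.008636 mol.
Base is in excess by 0.008636 - 0.006272 = 0.002364 mol in a total volume of 0.07379 L.
[OH^-] = 0.002364/0.07379 = 0.03204 M, so pOH = 1.49 and pH = 14.00 - 1.49 = 12.51.

12.51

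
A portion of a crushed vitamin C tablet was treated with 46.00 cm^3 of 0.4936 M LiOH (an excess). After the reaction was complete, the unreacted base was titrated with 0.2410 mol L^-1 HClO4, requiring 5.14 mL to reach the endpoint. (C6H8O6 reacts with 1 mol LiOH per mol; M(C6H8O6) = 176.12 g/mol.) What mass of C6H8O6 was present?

Total n(LiOH) added = 0.4936 x 0.04600 = 0.02271 mol.
n(HClO4) used = 0.2410 x 0.005140 = 0.001239 mol, which equals the excess n(LiOH).
So n(LiOH) consumed by the sample = 0.02271 - 0.001239 = 0.02147 mol.
n(C6H8O6) = 0.02147 / 1 = 0.02147 mol.
mass = 0.02147 mol x 176.12 g/mol = 3.78 g.

3.78 g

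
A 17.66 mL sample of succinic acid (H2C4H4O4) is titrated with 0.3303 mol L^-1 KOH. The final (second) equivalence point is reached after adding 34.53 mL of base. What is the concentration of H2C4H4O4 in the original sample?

n(KOH) = 0.3303 x 0.03453 = 0.01141 mol.
At the final (second) equivalence point, 2 mol OH^- react per mol H2C4H4O4, so n(H2C4H4O4) = 0.01141 / 2 = 0.005703 mol.
[H2C4H4O4] = 0.005703 / 0.01766 L = 0.323 M.

0.323 M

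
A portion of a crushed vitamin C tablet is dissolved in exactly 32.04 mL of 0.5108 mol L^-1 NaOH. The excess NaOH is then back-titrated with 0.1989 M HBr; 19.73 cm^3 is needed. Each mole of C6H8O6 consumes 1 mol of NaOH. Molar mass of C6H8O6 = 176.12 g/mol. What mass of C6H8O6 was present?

2.19 g

Total n(NaOH) added = 0.5108 x 0.03204 = 0.01637 mol.
n(HBr) used = 0.1989 x 0.01973 = 0.003924 mol, which equals the excess n(NaOH).
So n(NaOH) consumed by the sample = 0.01637 - 0.003924 = 0.01244 mol.
n(C6H8O6) = 0.01244 / 1 = 0.01244 mol.
mass = 0.01244 mol x 176.12 g/mol = 2.19 g.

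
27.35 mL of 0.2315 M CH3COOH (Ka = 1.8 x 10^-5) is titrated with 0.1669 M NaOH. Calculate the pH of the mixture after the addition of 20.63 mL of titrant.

Initial n(CH3COOH) = 0.2315 x 0.02735 = 0.006332 mol.
n(NaOH) added = 0.1669 x 0.02063 = 0.003443 mol, converting that many moles of CH3COOH to CH3COO-.
Remaining n(CH3COOH) = 0.002888 mol; n(CH3COO-) = 0.003443 mol.
By Henderson-Hasselbalch, pH = pKa + log([A^-]/[HA]) = 4.74 + log(0.003443/0.002888) = 4.74 + (+0.08) = 4.82.

4.82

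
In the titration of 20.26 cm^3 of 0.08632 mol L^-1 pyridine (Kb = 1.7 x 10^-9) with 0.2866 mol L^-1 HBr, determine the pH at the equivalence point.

n(C5H5N) = 0.08632 x 0.02026 = 0.001749 mol; V(HBr) at equivalence = 0.001749/0.2866 = 0.006102 L.
At equivalence the base is fully converted to C5H5NH+; total volume = 0.02636 L, so [C5H5NH+] = 0.001749/0.02636 = 0.06634 M.
Ka(C5H5NH+) = Kw/Kb = 1.0e-14 / 1.7 x 10^-9 = 5.88e-6.
[H^+] = sqrt(Ka x [C5H5NH+]) = sqrt(5.88e-6 x 0.06634) = 0.000625 M.
pH = -log(0.000625) = 3.20.

3.20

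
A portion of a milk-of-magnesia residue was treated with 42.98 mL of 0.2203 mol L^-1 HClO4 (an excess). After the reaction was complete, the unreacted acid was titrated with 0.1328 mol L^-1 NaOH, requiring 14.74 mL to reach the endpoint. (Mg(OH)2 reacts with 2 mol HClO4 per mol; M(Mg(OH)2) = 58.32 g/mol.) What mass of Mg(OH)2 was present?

Total n(HClO4) added = 0.2203 x 0.04298 = 0.009468 mol.
n(NaOH) used = 0.1328 x 0.01474 = 0.001957 mol, which equals the excess n(HClO4).
So n(HClO4) consumed by the sample = 0.009468 - 0.001957 = 0.007511 mol.
n(Mg(OH)2) = 0.007511 / 2 = 0.003756 mol.
mass = 0.003756 mol x 58.32 g/mol = 0.219 g.

0.219 g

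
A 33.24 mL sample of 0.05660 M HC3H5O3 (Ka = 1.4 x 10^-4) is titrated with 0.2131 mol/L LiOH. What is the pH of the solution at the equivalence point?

n(HC3H5O3) = 0.05660 x 0.03324 = 0.001881 mol; V(LiOH) at equivalence = 0.001881/0.2131 = 0.008829 L.
At equivalence all the acid is converted to C3H5O3-; total volume = 0.03324 + 0.008829 = 0.04207 L, so [C3H5O3-] = 0.001881/0.04207 = 0.04472 M.
Kb = Kw/Ka = 1.0e-14 / 1.4 x 10^-4 = 7.14e-11.
[OH^-] = sqrt(Kb x [C3H5O3-]) = sqrt(7.14e-11 x 0.04472) = 1.79e-6 M.
pOH = 5.75, so pH = 14.00 - 5.75 = 8.25.

8.25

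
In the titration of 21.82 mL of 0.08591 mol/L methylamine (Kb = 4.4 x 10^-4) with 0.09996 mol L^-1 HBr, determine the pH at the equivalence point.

5.99

n(CH3NH2) = 0.08591 x 0.02182 = 0.001875 mol; V(HBr) at equivalence = 0.001875/0.09996 = 0.01875 L.
At equivalence the base is fully converted to CH3NH3+; total volume = 0.04057 L, so [CH3NH3+] = 0.001875/0.04057 = 0.04620 M.
Ka(CH3NH3+) = Kw/Kb = 1.0e-14 / 4.4 x 10^-4 = 2.27e-11.
[H^+] = sqrt(Ka x [CH3NH3+]) = sqrt(2.27e-11 x 0.04620) = 1.02e-6 M.
pH = -log(1.02e-6) = 5.99.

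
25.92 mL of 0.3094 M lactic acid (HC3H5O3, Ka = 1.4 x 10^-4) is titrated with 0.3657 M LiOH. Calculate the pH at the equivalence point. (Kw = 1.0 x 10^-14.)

8.54

n(HC3H5O3) = 0.3094 x 0.02592 = 0.008020 mol; V(LiOH) at equivalence = 0.008020/0.3657 = 0.02193 L.
At equivalence all the acid is converted to C3H5O3-; total volume = 0.02592 + 0.02193 = 0.04785 L, so [C3H5O3-] = 0.008020/0.04785 = 0.1676 M.
Kb = Kw/Ka = 1.0e-14 / 1.4 x 10^-4 = 7.14e-11.
[OH^-] = sqrt(Kb x [C3H5O3-]) = sqrt(7.14e-11 x 0.1676) = 3.46e-6 M.
pOH = 5.46, so pH = 14.00 - 5.46 = 8.54.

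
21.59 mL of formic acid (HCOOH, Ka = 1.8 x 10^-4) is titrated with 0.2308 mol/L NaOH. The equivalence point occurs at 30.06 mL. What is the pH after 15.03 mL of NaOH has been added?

15.03 mL is exactly half the equivalence volume (30.06/2), i.e. the half-equivalence point.
There, n(HA) = n(A^-), so pH = pKa = -log(1.8 x 10^-4) = 3.74.

3.74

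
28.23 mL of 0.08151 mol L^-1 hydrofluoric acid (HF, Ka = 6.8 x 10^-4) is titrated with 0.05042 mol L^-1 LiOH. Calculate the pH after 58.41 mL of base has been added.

n(acid) = 0.08151 x 0.02823 = 0.002301 mol; n(LiOH) added = 0.05042 x 0.05841 = 0.002945 mol.
Base is in excess by 0.002945 - 0.002301 = 0.0006440 mol in a total volume of 0.08664 L.
[OH^-] = 0.0006440/0.08664 = 0.007433 M, so pOH = 2.13 and pH = 14.00 - 2.13 = 11.87.

11.87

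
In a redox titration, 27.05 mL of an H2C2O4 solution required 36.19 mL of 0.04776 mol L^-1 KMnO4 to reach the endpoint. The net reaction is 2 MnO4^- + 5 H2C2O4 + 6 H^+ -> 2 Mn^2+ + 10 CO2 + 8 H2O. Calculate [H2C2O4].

0.160 M

n(KMnO4) = 0.04776 x 0.03619 = 0.001728 mol.
From the balanced equation, 2 mol KMnO4 reacts with 5 mol H2C2O4, so n(H2C2O4) = 0.001728 x 5/2 = 0.004321 mol.
[H2C2O4] = 0.004321 / 0.02705 L = 0.160 M.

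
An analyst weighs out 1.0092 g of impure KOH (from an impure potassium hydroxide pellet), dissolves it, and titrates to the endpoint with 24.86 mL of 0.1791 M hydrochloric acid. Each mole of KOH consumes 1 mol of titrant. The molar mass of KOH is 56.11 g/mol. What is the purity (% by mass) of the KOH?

n(HCl) = 0.1791 x 0.02486 = 0.004452 mol.
n(KOH) = 0.004452 / 1 = 0.004452 mol.
mass of KOH = 0.004452 x 56.11 = 0.2498 g.
% purity = 0.2498 / 1.0092 x 100 = 24.8%.

24.8%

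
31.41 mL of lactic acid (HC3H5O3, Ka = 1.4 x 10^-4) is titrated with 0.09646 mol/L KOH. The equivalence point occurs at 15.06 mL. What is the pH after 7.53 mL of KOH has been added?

7.53 mL is exactly half the equivalence volume (15.06/2), i.e. the half-equivalence point.
There, n(HA) = n(A^-), so pH = pKa = -log(1.4 x 10^-4) = 3.85.

3.85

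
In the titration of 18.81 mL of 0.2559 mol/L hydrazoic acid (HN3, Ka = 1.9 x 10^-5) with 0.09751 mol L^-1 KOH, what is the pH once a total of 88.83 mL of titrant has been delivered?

n(acid) = 0.2559 x 0.01881 = 0.004813 mol; n(KOH) added = 0.09751 x 0.08883 = 0.008662 mol.
Base is in excess by 0.008662 - 0.004813 = 0.003848 mol in a total volume of 0.1076 L.
[OH^-] = 0.003848/0.1076 = 0.03575 M, so pOH = 1.45 and pH = 14.00 - 1.45 = 12.55.

12.55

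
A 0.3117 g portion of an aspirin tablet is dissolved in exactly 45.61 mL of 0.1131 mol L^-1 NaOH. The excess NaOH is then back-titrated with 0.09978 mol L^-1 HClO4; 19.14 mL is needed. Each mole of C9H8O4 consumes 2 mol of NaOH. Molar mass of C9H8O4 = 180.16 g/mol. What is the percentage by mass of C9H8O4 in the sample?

Total n(NaOH) added = 0.1131 x 0.04561 = 0.005158 mol.
n(HClO4) used = 0.09978 x 0.01914 = 0.001910 mol, which equals the excess n(NaOH).
So n(NaOH) consumed by the sample = 0.005158 - 0.001910 = 0.003249 mol.
n(C9H8O4) = 0.003249 / 2 = 0.001624 mol.
mass C9H8O4 = 0.001624 x 180.16 = 0.2926 g, so %C9H8O4 = 0.2926/0.3117 x 100 = 93.9%.

93.9%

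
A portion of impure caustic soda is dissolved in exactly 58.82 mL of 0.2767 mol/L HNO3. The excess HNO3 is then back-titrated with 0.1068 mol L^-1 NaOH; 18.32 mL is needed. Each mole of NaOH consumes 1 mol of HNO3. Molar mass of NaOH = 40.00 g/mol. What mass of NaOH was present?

0.573 g

Total n(HNO3) added = 0.2767 x 0.05882 = 0.01628 mol.
n(NaOH) used = 0.1068 x 0.01832 = 0.001957 mol, which equals the excess n(HNO3).
So n(HNO3) consumed by the sample = 0.01628 - 0.001957 = 0.01432 mol.
n(NaOH) = 0.01432 / 1 = 0.01432 mol.
mass = 0.01432 mol x 40.00 g/mol = 0.573 g.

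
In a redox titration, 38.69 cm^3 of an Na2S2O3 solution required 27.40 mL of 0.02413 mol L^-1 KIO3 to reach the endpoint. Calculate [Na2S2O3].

n(KIO3) = 0.02413 x 0.02740 = 0.0006612 mol.
From the balanced equation, 1 mol KIO3 reacts with 6 mol Na2S2O3, so n(Na2S2O3) = 0.0006612 x 6/1 = 0.003967 mol.
[Na2S2O3] = 0.003967 / 0.03869 L = 0.103 M.

0.103 M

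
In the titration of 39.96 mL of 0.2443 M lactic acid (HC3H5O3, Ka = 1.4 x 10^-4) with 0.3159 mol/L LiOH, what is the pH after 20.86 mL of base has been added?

4.17

Initial n(HC3H5O3) = 0.2443 x 0.03996 = 0.009762 mol.
n(LiOH) added = 0.3159 x 0.02086 = 0.006590 mol, converting that many moles of HC3H5O3 to C3H5O3-.
Remaining n(HC3H5O3) = 0.003173 mol; n(C3H5O3-) = 0.006590 mol.
By Henderson-Hasselbalch, pH = pKa + log([A^-]/[HA]) = 3.85 + log(0.006590/0.003173) = 3.85 + (+0.32) = 4.17.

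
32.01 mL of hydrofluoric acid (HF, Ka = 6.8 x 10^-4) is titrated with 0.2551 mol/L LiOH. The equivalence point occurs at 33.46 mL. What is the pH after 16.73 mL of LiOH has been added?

3.17

16.73 mL is exactly half the equivalence volume (33.46/2), i.e. the half-equivalence point.
There, n(HA) = n(A^-), so pH = pKa = -log(6.8 x 10^-4) = 3.17.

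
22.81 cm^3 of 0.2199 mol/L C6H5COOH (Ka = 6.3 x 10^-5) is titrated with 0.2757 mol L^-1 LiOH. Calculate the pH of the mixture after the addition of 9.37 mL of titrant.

4.23

Initial n(C6H5COOH) = 0.2199 x 0.02281 = 0.005016 mol.
n(LiOH) added = 0.2757 x 0.009370 = 0.002583 mol, converting that many moles of C6H5COOH to C6H5COO-.
Remaining n(C6H5COOH) = 0.002433 mol; n(C6H5COO-) = 0.002583 mol.
By Henderson-Hasselbalch, pH = pKa + log([A^-]/[HA]) = 4.20 + log(0.002583/0.002433) = 4.20 + (+0.03) = 4.23.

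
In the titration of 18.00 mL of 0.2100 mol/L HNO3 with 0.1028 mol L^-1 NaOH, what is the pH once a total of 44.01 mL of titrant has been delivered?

12.08

n(acid) = 0.2100 x 0.01800 = 0.003780 mol; n(NaOH) added = 0.1028 x 0.04401 = 0.004524 mol.
Base is in excess by 0.004524 - 0.003780 = 0.0007442 mol in a total volume of 0.06201 L.
[OH^-] = 0.0007442/0.06201 = 0.01200 M, so pOH = 1.92 and pH = 14.00 - 1.92 = 12.08.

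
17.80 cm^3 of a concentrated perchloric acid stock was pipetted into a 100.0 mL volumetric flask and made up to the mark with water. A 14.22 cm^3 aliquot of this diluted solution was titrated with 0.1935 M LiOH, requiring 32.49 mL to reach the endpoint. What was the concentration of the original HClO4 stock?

n(LiOH) = 0.1935 x 0.03249 = 0.006287 mol.
n(HClO4) in the aliquot = 0.006287 mol.
[diluted HClO4] = 0.006287 / 0.01422 = 0.4421 M.
Dilution factor = 100.0/17.80 = 5.618, so [stock] = 0.4421 x 5.618 = 2.48 M.

2.48 M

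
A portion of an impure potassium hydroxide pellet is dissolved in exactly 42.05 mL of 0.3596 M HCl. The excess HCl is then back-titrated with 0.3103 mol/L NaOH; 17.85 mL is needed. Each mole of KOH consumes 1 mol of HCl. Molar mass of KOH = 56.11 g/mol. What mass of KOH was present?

0.538 g

Total n(HCl) added = 0.3596 x 0.04205 = 0.01512 mol.
n(NaOH) used = 0.3103 x 0.01785 = 0.005539 mol, which equals the excess n(HCl).
So n(HCl) consumed by the sample = 0.01512 - 0.005539 = 0.009582 mol.
n(KOH) = 0.009582 / 1 = 0.009582 mol.
mass = 0.009582 mol x 56.11 g/mol = 0.538 g.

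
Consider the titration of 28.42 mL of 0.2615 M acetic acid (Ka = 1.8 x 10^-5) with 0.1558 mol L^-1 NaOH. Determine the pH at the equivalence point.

8.87

n(CH3COOH) = 0.2615 x 0.02842 = 0.007432 mol; V(NaOH) at equivalence = 0.007432/0.1558 = 0.04770 L.
At equivalence all the acid is converted to CH3COO-; total volume = 0.02842 + 0.04770 = 0.07612 L, so [CH3COO-] = 0.007432/0.07612 = 0.09763 M.
Kb = Kw/Ka = 1.0e-14 / 1.8 x 10^-5 = 5.56e-10.
[OH^-] = sqrt(Kb x [CH3COO-]) = sqrt(5.56e-10 x 0.09763) = 7.36e-6 M.
pOH = 5.13, so pH = 14.00 - 5.13 = 8.87.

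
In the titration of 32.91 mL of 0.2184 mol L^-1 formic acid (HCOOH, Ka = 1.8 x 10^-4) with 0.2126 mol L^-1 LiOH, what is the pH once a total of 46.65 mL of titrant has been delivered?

12.54

n(acid) = 0.2184 x 0.03291 = 0.007188 mol; n(LiOH) added = 0.2126 x 0.04665 = 0.009918 mol.
Base is in excess by 0.009918 - 0.007188 = 0.002730 mol in a total volume of 0.07956 L.
[OH^-] = 0.002730/0.07956 = 0.03432 M, so pOH = 1.46 and pH = 14.00 - 1.46 = 12.54.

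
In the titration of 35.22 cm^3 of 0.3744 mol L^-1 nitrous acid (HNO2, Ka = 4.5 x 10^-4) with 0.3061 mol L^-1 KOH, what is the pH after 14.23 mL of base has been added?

3.04

Initial n(HNO2) = 0.3744 x 0.03522 = 0.01319 mol.
n(KOH) added = 0.3061 x 0.01423 = 0.004356 mol, converting that many moles of HNO2 to NO2-.
Remaining n(HNO2) = 0.008831 mol; n(NO2-) = 0.004356 mol.
By Henderson-Hasselbalch, pH = pKa + log([A^-]/[HA]) = 3.35 + log(0.004356/0.008831) = 3.35 + (-0.31) = 3.04.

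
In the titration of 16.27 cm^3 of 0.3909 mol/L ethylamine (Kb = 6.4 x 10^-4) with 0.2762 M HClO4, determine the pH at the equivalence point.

n(C2H5NH2) = 0.3909 x 0.01627 = 0.006360 mol; V(HClO4) at equivalence = 0.006360/0.2762 = 0.02303 L.
At equivalence the base is fully converted to C2H5NH3+; total volume = 0.03930 L, so [C2H5NH3+] = 0.006360/0.03930 = 0.1618 M.
Ka(C2H5NH3+) = Kw/Kb = 1.0e-14 / 6.4 x 10^-4 = 1.56e-11.
[H^+] = sqrt(Ka x [C2H5NH3+]) = sqrt(1.56e-11 x 0.1618) = 1.59e-6 M.
pH = -log(1.59e-6) = 5.80.

5.80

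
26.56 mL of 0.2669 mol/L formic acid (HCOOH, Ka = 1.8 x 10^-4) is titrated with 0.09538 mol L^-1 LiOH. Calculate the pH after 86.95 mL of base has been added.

n(acid) = 0.2669 x 0.02656 = 0.007089 mol; n(LiOH) added = 0.09538 x 0.08695 = 0.008293 mol.
Base is in excess by 0.008293 - 0.007089 = 0.001204 mol in a total volume of 0.1135 L.
[OH^-] = 0.001204/0.1135 = 0.01061 M, so pOH = 1.97 and pH = 14.00 - 1.97 = 12.03.

12.03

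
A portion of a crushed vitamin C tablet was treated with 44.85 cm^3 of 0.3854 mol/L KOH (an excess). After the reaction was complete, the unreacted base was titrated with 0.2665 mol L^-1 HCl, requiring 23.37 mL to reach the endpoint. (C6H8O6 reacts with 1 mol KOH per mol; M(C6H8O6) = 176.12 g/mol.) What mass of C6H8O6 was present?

1.95 g

Total n(KOH) added = 0.3854 x 0.04485 = 0.01729 mol.
n(HCl) used = 0.2665 x 0.02337 = 0.006228 mol, which equals the excess n(KOH).
So n(KOH) consumed by the sample = 0.01729 - 0.006228 = 0.01106 mol.
n(C6H8O6) = 0.01106 / 1 = 0.01106 mol.
mass = 0.01106 mol x 176.12 g/mol = 1.95 g.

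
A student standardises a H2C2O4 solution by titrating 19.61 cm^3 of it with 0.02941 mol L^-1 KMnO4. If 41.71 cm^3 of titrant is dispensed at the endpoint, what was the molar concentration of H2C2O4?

0.156 M

n(KMnO4) = 0.02941 x 0.04171 = 0.001227 mol.
From the balanced equation, 2 mol KMnO4 reacts with 5 mol H2C2O4, so n(H2C2O4) = 0.001227 x 5/2 = 0.003067 mol.
[H2C2O4] = 0.003067 / 0.01961 L = 0.156 M.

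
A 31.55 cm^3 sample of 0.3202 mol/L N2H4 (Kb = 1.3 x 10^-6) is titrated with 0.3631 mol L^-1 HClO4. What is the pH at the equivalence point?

4.44

n(N2H4) = 0.3202 x 0.03155 = 0.01010 mol; V(HClO4) at equivalence = 0.01010/0.3631 = 0.02782 L.
At equivalence the base is fully converted to N2H5+; total volume = 0.05937 L, so [N2H5+] = 0.01010/0.05937 = 0.1702 M.
Ka(N2H5+) = Kw/Kb = 1.0e-14 / 1.3 x 10^-6 = 7.69e-9.
[H^+] = sqrt(Ka x [N2H5+]) = sqrt(7.69e-9 x 0.1702) = 3.62e-5 M.
pH = -log(3.62e-5) = 4.44.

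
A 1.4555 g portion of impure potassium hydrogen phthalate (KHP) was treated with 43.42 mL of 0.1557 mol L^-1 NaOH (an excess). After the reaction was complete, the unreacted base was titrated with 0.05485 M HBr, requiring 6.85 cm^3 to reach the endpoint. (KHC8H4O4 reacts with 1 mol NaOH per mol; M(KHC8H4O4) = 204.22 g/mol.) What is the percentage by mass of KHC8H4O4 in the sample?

89.6%

Total n(NaOH) added = 0.1557 x 0.04342 = 0.006760 mol.
n(HBr) used = 0.05485 x 0.006850 = 0.0003757 mol, which equals the excess n(NaOH).
So n(NaOH) consumed by the sample = 0.006760 - 0.0003757 = 0.006385 mol.
n(KHC8H4O4) = 0.006385 / 1 = 0.006385 mol.
mass KHC8H4O4 = 0.006385 x 204.22 = 1.304 g, so %KHC8H4O4 = 1.304/1.4555 x 100 = 89.6%.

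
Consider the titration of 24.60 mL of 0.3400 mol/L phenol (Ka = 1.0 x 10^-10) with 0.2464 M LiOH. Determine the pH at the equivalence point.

n(C6H5OH) = 0.3400 x 0.02460 = 0.008364 mol; V(LiOH) at equivalence = 0.008364/0.2464 = 0.03394 L.
At equivalence all the acid is converted to C6H5O-; total volume = 0.02460 + 0.03394 = 0.05854 L, so [C6H5O-] = 0.008364/0.05854 = 0.1429 M.
Kb = Kw/Ka = 1.0e-14 / 1.0 x 10^-10 = 0.000100.
[OH^-] = sqrt(Kb x [C6H5O-]) = sqrt(0.000100 x 0.1429) = 0.00378 M.
pOH = 2.42, so pH = 14.00 - 2.42 = 11.58.

11.58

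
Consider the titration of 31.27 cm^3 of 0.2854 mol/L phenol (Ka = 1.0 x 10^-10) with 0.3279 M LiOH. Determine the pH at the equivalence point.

11.59

n(C6H5OH) = 0.2854 x 0.03127 = 0.008924 mol; V(LiOH) at equivalence = 0.008924/0.3279 = 0.02722 L.
At equivalence all the acid is converted to C6H5O-; total volume = 0.03127 + 0.02722 = 0.05849 L, so [C6H5O-] = 0.008924/0.05849 = 0.1526 M.
Kb = Kw/Ka = 1.0e-14 / 1.0 x 10^-10 = 0.000100.
[OH^-] = sqrt(Kb x [C6H5O-]) = sqrt(0.000100 x 0.1526) = 0.00391 M.
pOH = 2.41, so pH = 14.00 - 2.41 = 11.59.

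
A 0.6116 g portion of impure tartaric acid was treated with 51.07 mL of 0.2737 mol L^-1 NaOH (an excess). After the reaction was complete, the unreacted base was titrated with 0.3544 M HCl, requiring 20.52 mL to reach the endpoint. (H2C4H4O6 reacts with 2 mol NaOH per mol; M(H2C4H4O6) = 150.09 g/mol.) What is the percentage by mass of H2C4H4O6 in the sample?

Total n(NaOH) added = 0.2737 x 0.05107 = 0.01398 mol.
n(HCl) used = 0.3544 x 0.02052 = 0.007272 mol, which equals the excess n(NaOH).
So n(NaOH) consumed by the sample = 0.01398 - 0.007272 = 0.006706 mol.
n(H2C4H4O6) = 0.006706 / 2 = 0.003353 mol.
mass H2C4H4O6 = 0.003353 x 150.09 = 0.5032 g, so %H2C4H4O6 = 0.5032/0.6116 x 100 = 82.3%.

82.3%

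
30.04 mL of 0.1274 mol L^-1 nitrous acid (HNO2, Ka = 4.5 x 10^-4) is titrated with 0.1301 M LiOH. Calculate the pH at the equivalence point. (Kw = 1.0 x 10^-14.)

8.08

n(HNO2) = 0.1274 x 0.03004 = 0.003827 mol; V(LiOH) at equivalence = 0.003827/0.1301 = 0.02942 L.
At equivalence all the acid is converted to NO2-; total volume = 0.03004 + 0.02942 = 0.05946 L, so [NO2-] = 0.003827/0.05946 = 0.06437 M.
Kb = Kw/Ka = 1.0e-14 / 4.5 x 10^-4 = 2.22e-11.
[OH^-] = sqrt(Kb x [NO2-]) = sqrt(2.22e-11 x 0.06437) = 1.20e-6 M.
pOH = 5.92, so pH = 14.00 - 5.92 = 8.08.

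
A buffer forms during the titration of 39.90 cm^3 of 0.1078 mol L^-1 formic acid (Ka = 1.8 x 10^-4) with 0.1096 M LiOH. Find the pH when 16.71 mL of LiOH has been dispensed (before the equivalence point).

Initial n(HCOOH) = 0.1078 x 0.03990 = 0.004301 mol.
n(LiOH) added = 0.1096 x 0.01671 = 0.001831 mol, converting that many moles of HCOOH to HCOO-.
Remaining n(HCOOH) = 0.002470 mol; n(HCOO-) = 0.001831 mol.
By Henderson-Hasselbalch, pH = pKa + log([A^-]/[HA]) = 3.74 + log(0.001831/0.002470) = 3.74 + (-0.13) = 3.61.

3.61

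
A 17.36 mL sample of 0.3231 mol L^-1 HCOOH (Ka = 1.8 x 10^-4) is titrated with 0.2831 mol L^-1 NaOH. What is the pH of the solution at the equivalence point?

8.46

n(HCOOH) = 0.3231 x 0.01736 = 0.005609 mol; V(NaOH) at equivalence = 0.005609/0.2831 = 0.01981 L.
At equivalence all the acid is converted to HCOO-; total volume = 0.01736 + 0.01981 = 0.03717 L, so [HCOO-] = 0.005609/0.03717 = 0.1509 M.
Kb = Kw/Ka = 1.0e-14 / 1.8 x 10^-4 = 5.56e-11.
[OH^-] = sqrt(Kb x [HCOO-]) = sqrt(5.56e-11 x 0.1509) = 2.90e-6 M.
pOH = 5.54, so pH = 14.00 - 5.54 = 8.46.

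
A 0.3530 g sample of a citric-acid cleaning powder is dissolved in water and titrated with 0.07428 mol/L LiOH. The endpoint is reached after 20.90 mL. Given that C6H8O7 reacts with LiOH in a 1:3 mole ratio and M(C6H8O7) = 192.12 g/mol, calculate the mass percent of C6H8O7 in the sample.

28.2%

n(LiOH) = 0.07428 x 0.02090 = 0.001552 mol.
n(C6H8O7) = 0.001552 / 3 = 0.0005175 mol.
mass of C6H8O7 = 0.0005175 x 192.12 = 0.09942 g.
% purity = 0.09942 / 0.3530 x 100 = 28.2%.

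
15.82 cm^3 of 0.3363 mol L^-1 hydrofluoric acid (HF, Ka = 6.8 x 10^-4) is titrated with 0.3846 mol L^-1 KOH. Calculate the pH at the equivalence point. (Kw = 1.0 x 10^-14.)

8.21

n(HF) = 0.3363 x 0.01582 = 0.005320 mol; V(KOH) at equivalence = 0.005320/0.3846 = 0.01383 L.
At equivalence all the acid is converted to F-; total volume = 0.01582 + 0.01383 = 0.02965 L, so [F-] = 0.005320/0.02965 = 0.1794 M.
Kb = Kw/Ka = 1.0e-14 / 6.8 x 10^-4 = 1.47e-11.
[OH^-] = sqrt(Kb x [F-]) = sqrt(1.47e-11 x 0.1794) = 1.62e-6 M.
pOH = 5.79, so pH = 14.00 - 5.79 = 8.21.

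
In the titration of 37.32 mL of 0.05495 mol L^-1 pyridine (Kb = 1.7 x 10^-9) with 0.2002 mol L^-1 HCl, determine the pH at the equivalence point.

n(C5H5N) = 0.05495 x 0.03732 = 0.002051 mol; V(HCl) at equivalence = 0.002051/0.2002 = 0.01024 L.
At equivalence the base is fully converted to C5H5NH+; total volume = 0.04756 L, so [C5H5NH+] = 0.002051/0.04756 = 0.04312 M.
Ka(C5H5NH+) = Kw/Kb = 1.0e-14 / 1.7 x 10^-9 = 5.88e-6.
[H^+] = sqrt(Ka x [C5H5NH+]) = sqrt(5.88e-6 x 0.04312) = 0.000504 M.
pH = -log(0.000504) = 3.30.

3.30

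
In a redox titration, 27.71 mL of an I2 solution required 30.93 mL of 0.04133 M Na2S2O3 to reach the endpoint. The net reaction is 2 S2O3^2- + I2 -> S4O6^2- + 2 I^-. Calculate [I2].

0.0231 M

n(Na2S2O3) = 0.04133 x 0.03093 = 0.001278 mol.
From the balanced equation, 2 mol Na2S2O3 reacts with 1 mol I2, so n(I2) = 0.001278 x 1/2 = 0.0006392 mol.
[I2] = 0.0006392 / 0.02771 L = 0.0231 M.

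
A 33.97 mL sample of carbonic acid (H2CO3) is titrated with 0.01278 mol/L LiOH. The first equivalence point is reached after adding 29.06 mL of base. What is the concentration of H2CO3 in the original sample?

0.0109 M

n(LiOH) = 0.01278 x 0.02906 = 0.0003714 mol.
At the first equivalence point, 1 mol OH^- react per mol H2CO3, so n(H2CO3) = 0.0003714 / 1 = 0.0003714 mol.
[H2CO3] = 0.0003714 / 0.03397 L = 0.0109 M.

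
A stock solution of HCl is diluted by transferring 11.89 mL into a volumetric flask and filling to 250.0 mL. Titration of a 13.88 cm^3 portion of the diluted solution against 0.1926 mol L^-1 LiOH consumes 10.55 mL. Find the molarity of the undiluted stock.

n(LiOH) = 0.1926 x 0.01055 = 0.002032 mol.
n(HCl) in the aliquot = 0.002032 mol.
[diluted HCl] = 0.002032 / 0.01388 = 0.1464 M.
Dilution factor = 250.0/11.89 = 21.03, so [stock] = 0.1464 x 21.03 = 3.08 M.

3.08 M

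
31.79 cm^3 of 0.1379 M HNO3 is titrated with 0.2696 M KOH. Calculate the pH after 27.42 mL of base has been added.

n(acid) = 0.1379 x 0.03179 = 0.004384 mol; n(KOH) added = 0.2696 x 0.02742 = 0.007392 mol.
Base is in excess by 0.007392 - 0.004384 = 0.003009 mol in a total volume of 0.05921 L.
[OH^-] = 0.003009/0.05921 = 0.05081 M, so pOH = 1.29 and pH = 14.00 - 1.29 = 12.71.

12.71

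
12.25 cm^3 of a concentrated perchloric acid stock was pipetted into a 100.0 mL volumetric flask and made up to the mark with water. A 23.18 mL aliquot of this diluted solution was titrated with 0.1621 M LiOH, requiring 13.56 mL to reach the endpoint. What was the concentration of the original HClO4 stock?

n(LiOH) = 0.1621 x 0.01356 = 0.002198 mol.
n(HClO4) in the aliquot = 0.002198 mol.
[diluted HClO4] = 0.002198 / 0.02318 = 0.09483 M.
Dilution factor = 100.0/12.25 = 8.163, so [stock] = 0.09483 x 8.163 = 0.774 M.

0.774 M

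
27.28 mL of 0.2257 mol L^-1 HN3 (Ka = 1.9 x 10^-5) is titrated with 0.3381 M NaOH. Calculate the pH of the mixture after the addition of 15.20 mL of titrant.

5.42

Initial n(HN3) = 0.2257 x 0.02728 = 0.006157 mol.
n(NaOH) added = 0.3381 x 0.01520 = 0.005139 mol, converting that many moles of HN3 to N3-.
Remaining n(HN3) = 0.001018 mol; n(N3-) = 0.005139 mol.
By Henderson-Hasselbalch, pH = pKa + log([A^-]/[HA]) = 4.72 + log(0.005139/0.001018) = 4.72 + (+0.70) = 5.42.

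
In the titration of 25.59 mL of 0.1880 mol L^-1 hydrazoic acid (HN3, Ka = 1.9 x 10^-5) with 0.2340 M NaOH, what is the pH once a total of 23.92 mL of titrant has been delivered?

n(acid) = 0.1880 x 0.02559 = 0.004811 mol; n(NaOH) added = 0.2340 x 0.02392 = 0.005597 mol.
Base is in excess by 0.005597 - 0.004811 = 0.0007864 mol in a total volume of 0.04951 L.
[OH^-] = 0.0007864/0.04951 = 0.01588 M, so pOH = 1.80 and pH = 14.00 - 1.80 = 12.20.

12.20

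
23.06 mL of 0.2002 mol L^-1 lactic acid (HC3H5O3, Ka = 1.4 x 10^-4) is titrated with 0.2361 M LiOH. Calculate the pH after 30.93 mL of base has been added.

n(acid) = 0.2002 x 0.02306 = 0.004617 mol; n(LiOH) added = 0.2361 x 0.03093 = 0.007303 mol.
Base is in excess by 0.007303 - 0.004617 = 0.002686 mol in a total volume of 0.05399 L.
[OH^-] = 0.002686/0.05399 = 0.04975 M, so pOH = 1.30 and pH = 14.00 - 1.30 = 12.70.

12.70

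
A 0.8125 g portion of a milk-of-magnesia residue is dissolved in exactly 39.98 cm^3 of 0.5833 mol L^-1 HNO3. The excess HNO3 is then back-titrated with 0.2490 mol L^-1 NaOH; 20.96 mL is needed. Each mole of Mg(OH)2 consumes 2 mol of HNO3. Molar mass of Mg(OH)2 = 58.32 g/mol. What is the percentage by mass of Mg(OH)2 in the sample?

Total n(HNO3) added = 0.5833 x 0.03998 = 0.02332 mol.
n(NaOH) used = 0.2490 x 0.02096 = 0.005219 mol, which equals the excess n(HNO3).
So n(HNO3) consumed by the sample = 0.02332 - 0.005219 = 0.01810 mol.
n(Mg(OH)2) = 0.01810 / 2 = 0.009051 mol.
mass Mg(OH)2 = 0.009051 x 58.32 = 0.5278 g, so %Mg(OH)2 = 0.5278/0.8125 x 100 = 65.0%.

65.0%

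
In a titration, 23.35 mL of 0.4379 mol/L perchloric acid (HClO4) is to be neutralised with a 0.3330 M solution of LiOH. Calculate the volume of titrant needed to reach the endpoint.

n(HClO4) = 0.4379 mol/L x 0.02335 L = 0.01022 mol.
At equivalence n(LiOH) = n(HClO4) = 0.01022 mol.
V(LiOH) = 0.01022 / 0.3330 = 0.03071 L = 30.7 mL.

30.7 mL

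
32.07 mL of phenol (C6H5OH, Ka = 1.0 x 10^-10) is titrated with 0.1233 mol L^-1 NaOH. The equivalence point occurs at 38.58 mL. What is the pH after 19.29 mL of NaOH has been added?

10.00

19.29 mL is exactly half the equivalence volume (38.58/2), i.e. the half-equivalence point.
There, n(HA) = n(A^-), so pH = pKa = -log(1.0 x 10^-10) = 10.00.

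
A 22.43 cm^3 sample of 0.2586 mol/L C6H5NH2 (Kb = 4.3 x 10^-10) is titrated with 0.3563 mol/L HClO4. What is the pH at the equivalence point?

n(C6H5NH2) = 0.2586 x 0.02243 = 0.005800 mol; V(HClO4) at equivalence = 0.005800/0.3563 = 0.01628 L.
At equivalence the base is fully converted to C6H5NH3+; total volume = 0.03871 L, so [C6H5NH3+] = 0.005800/0.03871 = 0.1498 M.
Ka(C6H5NH3+) = Kw/Kb = 1.0e-14 / 4.3 x 10^-10 = 2.33e-5.
[H^+] = sqrt(Ka x [C6H5NH3+]) = sqrt(2.33e-5 x 0.1498) = 0.00187 M.
pH = -log(0.00187) = 2.73.

2.73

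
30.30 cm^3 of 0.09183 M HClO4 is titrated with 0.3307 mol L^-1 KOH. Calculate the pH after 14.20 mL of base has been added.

12.63

n(acid) = 0.09183 x 0.03030 = 0.002782 mol; n(KOH) added = 0.3307 x 0.01420 = 0.004696 mol.
Base is in excess by 0.004696 - 0.002782 = 0.001913 mol in a total volume of 0.04450 L.
[OH^-] = 0.001913/0.04450 = 0.04300 M, so pOH = 1.37 and pH = 14.00 - 1.37 = 12.63.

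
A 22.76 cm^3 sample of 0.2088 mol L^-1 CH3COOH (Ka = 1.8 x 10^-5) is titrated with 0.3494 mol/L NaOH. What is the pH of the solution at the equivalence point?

8.93

n(CH3COOH) = 0.2088 x 0.02276 = 0.004752 mol; V(NaOH) at equivalence = 0.004752/0.3494 = 0.01360 L.
At equivalence all the acid is converted to CH3COO-; total volume = 0.02276 + 0.01360 = 0.03636 L, so [CH3COO-] = 0.004752/0.03636 = 0.1307 M.
Kb = Kw/Ka = 1.0e-14 / 1.8 x 10^-5 = 5.56e-10.
[OH^-] = sqrt(Kb x [CH3COO-]) = sqrt(5.56e-10 x 0.1307) = 8.52e-6 M.
pOH = 5.07, so pH = 14.00 - 5.07 = 8.93.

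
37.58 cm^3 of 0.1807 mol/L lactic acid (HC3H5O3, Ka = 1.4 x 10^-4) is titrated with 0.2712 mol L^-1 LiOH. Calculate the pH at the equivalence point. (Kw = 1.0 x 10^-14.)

n(HC3H5O3) = 0.1807 x 0.03758 = 0.006791 mol; V(LiOH) at equivalence = 0.006791/0.2712 = 0.02504 L.
At equivalence all the acid is converted to C3H5O3-; total volume = 0.03758 + 0.02504 = 0.06262 L, so [C3H5O3-] = 0.006791/0.06262 = 0.1084 M.
Kb = Kw/Ka = 1.0e-14 / 1.4 x 10^-4 = 7.14e-11.
[OH^-] = sqrt(Kb x [C3H5O3-]) = sqrt(7.14e-11 x 0.1084) = 2.78e-6 M.
pOH = 5.56, so pH = 14.00 - 5.56 = 8.44.

8.44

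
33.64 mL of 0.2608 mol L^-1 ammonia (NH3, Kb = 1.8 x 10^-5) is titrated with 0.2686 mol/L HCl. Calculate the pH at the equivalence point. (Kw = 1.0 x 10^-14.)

5.07

n(NH3) = 0.2608 x 0.03364 = 0.008773 mol; V(HCl) at equivalence = 0.008773/0.2686 = 0.03266 L.
At equivalence the base is fully converted to NH4+; total volume = 0.06630 L, so [NH4+] = 0.008773/0.06630 = 0.1323 M.
Ka(NH4+) = Kw/Kb = 1.0e-14 / 1.8 x 10^-5 = 5.56e-10.
[H^+] = sqrt(Ka x [NH4+]) = sqrt(5.56e-10 x 0.1323) = 8.57e-6 M.
pH = -log(8.57e-6) = 5.07.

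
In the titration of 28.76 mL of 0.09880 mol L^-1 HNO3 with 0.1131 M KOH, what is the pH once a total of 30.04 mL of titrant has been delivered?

n(acid) = 0.09880 x 0.02876 = 0.002841 mol; n(KOH) added = 0.1131 x 0.03004 = 0.003398 mol.
Base is in excess by 0.003398 - 0.002841 = 0.0005560 mol in a total volume of 0.05880 L.
[OH^-] = 0.0005560/0.05880 = 0.009456 M, so pOH = 2.02 and pH = 14.00 - 2.02 = 11.98.

11.98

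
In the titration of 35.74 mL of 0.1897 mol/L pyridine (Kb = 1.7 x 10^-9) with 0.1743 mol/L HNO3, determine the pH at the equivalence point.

3.14

n(C5H5N) = 0.1897 x 0.03574 = 0.006780 mol; V(HNO3) at equivalence = 0.006780/0.1743 = 0.03890 L.
At equivalence the base is fully converted to C5H5NH+; total volume = 0.07464 L, so [C5H5NH+] = 0.006780/0.07464 = 0.09084 M.
Ka(C5H5NH+) = Kw/Kb = 1.0e-14 / 1.7 x 10^-9 = 5.88e-6.
[H^+] = sqrt(Ka x [C5H5NH+]) = sqrt(5.88e-6 x 0.09084) = 0.000731 M.
pH = -log(0.000731) = 3.14.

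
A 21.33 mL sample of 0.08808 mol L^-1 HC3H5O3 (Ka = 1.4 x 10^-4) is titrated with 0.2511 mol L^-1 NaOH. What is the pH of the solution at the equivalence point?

8.33

n(HC3H5O3) = 0.08808 x 0.02133 = 0.001879 mol; V(NaOH) at equivalence = 0.001879/0.2511 = 0.007482 L.
At equivalence all the acid is converted to C3H5O3-; total volume = 0.02133 + 0.007482 = 0.02881 L, so [C3H5O3-] = 0.001879/0.02881 = 0.06521 M.
Kb = Kw/Ka = 1.0e-14 / 1.4 x 10^-4 = 7.14e-11.
[OH^-] = sqrt(Kb x [C3H5O3-]) = sqrt(7.14e-11 x 0.06521) = 2.16e-6 M.
pOH = 5.67, so pH = 14.00 - 5.67 = 8.33.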